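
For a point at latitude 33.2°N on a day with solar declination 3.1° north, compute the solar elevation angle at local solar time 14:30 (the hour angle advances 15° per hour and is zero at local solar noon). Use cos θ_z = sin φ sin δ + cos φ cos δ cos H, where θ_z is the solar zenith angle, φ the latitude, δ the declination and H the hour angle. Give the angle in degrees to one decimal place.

Hour angle H = 15° × (14.5 − 12) = 37.50°.
cos θ_z = sin φ sin δ + cos φ cos δ cos H = (0.5476)(0.0541) + (0.8368)(0.9985)(0.7934) = 0.6925.
θ_z = arccos(0.6925) = 46.17°, so the elevation is 90° − 46.17° = 43.83°.

43.8°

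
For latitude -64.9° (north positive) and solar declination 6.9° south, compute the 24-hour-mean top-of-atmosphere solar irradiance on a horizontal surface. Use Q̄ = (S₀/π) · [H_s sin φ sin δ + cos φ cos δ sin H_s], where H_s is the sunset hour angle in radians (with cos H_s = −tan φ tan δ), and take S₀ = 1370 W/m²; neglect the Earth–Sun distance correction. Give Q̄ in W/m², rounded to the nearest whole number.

The sunset hour angle satisfies cos H_s = −tan φ tan δ = -0.2583, giving H_s = 104.97°. In radians, H_s = 1.8321.
H_s sin φ sin δ = 1.8321 × -0.9056 × -0.1201 = 0.1993.
cos φ cos δ sin H_s = 0.4242 × 0.9928 × 0.9661 = 0.4069.
Q̄ = (1370/π) × (0.1993 + 0.4069) = 436.08 × 0.6062 = 264.35 W/m².

264 W/m²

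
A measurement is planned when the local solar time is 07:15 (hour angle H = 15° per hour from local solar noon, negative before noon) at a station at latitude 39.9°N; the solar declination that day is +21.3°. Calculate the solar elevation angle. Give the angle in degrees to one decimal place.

27.6°

Hour angle H = 15° × (7.25 − 12) = -71.25°.
With φ = 39.9°, δ = 21.3°, H = -71.25°: sin φ sin δ = 0.2330, cos φ cos δ cos H = 0.2298, so cos θ_z = 0.4628.
θ_z = arccos(0.4628) = 62.43°, so the elevation is 90° − 62.43° = 27.57°.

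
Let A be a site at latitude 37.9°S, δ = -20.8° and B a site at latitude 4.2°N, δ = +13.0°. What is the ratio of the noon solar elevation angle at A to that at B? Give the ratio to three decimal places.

A: 90° − |-37.9 − (-20.8)| = 72.90°.
B: 90° − |4.2 − (13.0)| = 81.20°.
Ratio A/B = 72.9000 / 81.2000 = 0.8978.

0.898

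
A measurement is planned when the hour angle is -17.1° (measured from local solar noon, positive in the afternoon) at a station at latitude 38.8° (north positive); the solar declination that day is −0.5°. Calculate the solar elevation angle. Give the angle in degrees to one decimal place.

47.7°

cos θ_z = sin(38.8°) sin(-0.5°) + cos(38.8°) cos(-0.5°) cos(-17.10°) = -0.0055 + 0.7449 = 0.7394.
θ_z = arccos(0.7394) = 42.32°, so the elevation is 90° − 42.32° = 47.68°.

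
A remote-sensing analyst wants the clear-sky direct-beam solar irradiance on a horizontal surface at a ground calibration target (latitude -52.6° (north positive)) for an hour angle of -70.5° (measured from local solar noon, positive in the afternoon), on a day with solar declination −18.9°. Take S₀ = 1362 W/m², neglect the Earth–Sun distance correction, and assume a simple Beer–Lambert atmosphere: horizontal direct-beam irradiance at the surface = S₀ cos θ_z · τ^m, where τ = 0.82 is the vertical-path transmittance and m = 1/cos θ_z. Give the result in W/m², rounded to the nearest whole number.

cos θ_z = sin(-52.6°) sin(-18.9°) + cos(-52.6°) cos(-18.9°) cos(-70.50°) = 0.2573 + 0.1918 = 0.4491.
Air mass m = 1/cos θ_z = 1/0.4491 = 2.227; τ^m = 0.82^2.227 = 0.6428.
Surface direct beam = 1362 × 0.4491 × 0.6428 = 393.18 W/m².

393 W/m²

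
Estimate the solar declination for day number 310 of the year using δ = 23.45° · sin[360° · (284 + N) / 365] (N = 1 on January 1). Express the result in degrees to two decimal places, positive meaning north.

360 × (284 + 310) / 365 = 585.863°; sin(585.863°) = -0.7177.
δ = 23.45 × -0.7177 = -16.830° ≈ -16.83°.

-16.83°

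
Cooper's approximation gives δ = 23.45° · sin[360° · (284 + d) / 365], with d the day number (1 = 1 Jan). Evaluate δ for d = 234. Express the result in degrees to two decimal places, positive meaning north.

+11.40°

360 × (284 + 234) / 365 = 510.904°; sin(510.904°) = 0.4863.
δ = 23.45 × 0.4863 = 11.404° ≈ +11.40°.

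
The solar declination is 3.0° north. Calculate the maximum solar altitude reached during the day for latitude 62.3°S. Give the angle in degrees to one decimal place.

24.7°

At local solar noon the hour angle is zero, so the elevation is 90° − |φ − δ| = 90° − |-62.3° − (3.0°)| = 90° − 65.3° = 24.7°.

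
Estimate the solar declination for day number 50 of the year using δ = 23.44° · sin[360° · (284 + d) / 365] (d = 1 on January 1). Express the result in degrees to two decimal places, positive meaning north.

-11.92°

360 × (284 + 50) / 365 = 329.425°; sin(329.425°) = -0.5087.
δ = 23.44 × -0.5087 = -11.924° ≈ -11.92°.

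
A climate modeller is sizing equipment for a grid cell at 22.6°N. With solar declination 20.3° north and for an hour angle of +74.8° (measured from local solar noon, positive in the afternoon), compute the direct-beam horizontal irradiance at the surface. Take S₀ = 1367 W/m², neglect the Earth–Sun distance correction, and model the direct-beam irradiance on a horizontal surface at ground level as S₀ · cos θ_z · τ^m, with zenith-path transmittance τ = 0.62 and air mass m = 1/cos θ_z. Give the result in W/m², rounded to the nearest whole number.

cos θ_z = sin(22.6°) sin(20.3°) + cos(22.6°) cos(20.3°) cos(74.80°) = 0.1333 + 0.2270 = 0.3603.
Air mass m = 1/cos θ_z = 1/0.3603 = 2.775; τ^m = 0.62^2.775 = 0.2654.
Surface direct beam = 1367 × 0.3603 × 0.2654 = 130.72 W/m².

131 W/m²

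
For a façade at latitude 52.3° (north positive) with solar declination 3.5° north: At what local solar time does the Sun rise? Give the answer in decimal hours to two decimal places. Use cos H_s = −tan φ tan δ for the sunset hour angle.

5.70 h

−tan φ tan δ = −(1.2938)(0.0612) = -0.0792; H_s = arccos(-0.0792) = 94.54°.
Sunrise is at 12 − H_s/15 = 12 − 6.303 = 5.697 h local solar time.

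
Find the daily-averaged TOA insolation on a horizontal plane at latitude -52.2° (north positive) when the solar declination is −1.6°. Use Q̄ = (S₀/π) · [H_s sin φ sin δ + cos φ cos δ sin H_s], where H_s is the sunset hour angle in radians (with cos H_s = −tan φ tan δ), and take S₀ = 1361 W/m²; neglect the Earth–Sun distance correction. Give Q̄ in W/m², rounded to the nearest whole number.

281 W/m²

−tan φ tan δ = −(-1.2892)(-0.0279) = -0.0360; H_s = arccos(-0.0360) = 92.06°. In radians, H_s = 1.6068.
H_s sin φ sin δ = 1.6068 × -0.7902 × -0.0279 = 0.0354.
cos φ cos δ sin H_s = 0.6129 × 0.9996 × 0.9994 = 0.6123.
Q̄ = (1361/π) × (0.0354 + 0.6123) = 433.22 × 0.6477 = 280.60 W/m².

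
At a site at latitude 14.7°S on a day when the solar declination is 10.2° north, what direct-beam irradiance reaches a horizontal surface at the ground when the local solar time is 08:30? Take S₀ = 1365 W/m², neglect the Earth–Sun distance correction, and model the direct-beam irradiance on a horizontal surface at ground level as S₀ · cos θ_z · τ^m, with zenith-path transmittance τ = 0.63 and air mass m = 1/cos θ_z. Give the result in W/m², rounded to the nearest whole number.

307 W/m²

Hour angle H = 15° × (8.5 − 12) = -52.50°.
With φ = -14.7°, δ = 10.2°, H = -52.50°: sin φ sin δ = -0.0449, cos φ cos δ cos H = 0.5795, so cos θ_z = 0.5346.
Air mass m = 1/cos θ_z = 1/0.5346 = 1.871; τ^m = 0.63^1.871 = 0.4213.
Surface direct beam = 1365 × 0.5346 × 0.4213 = 307.43 W/m².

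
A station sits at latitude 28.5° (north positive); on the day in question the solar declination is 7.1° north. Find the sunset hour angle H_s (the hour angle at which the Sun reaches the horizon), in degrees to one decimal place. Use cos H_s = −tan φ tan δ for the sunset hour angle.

cos H_s = −tan(28.5°) · tan(7.1°) = -0.0676, so H_s = arccos(-0.0676) = 93.88°.

93.9°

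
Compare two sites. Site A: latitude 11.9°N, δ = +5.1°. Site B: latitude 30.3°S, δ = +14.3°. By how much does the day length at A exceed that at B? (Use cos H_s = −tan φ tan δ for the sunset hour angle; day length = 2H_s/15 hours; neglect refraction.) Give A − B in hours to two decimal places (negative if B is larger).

+1.29 h

A: H_s = arccos(−tan 11.9° · tan 5.1°) = 91.08°, so 2H_s/15 = 12.1440 h.
B: H_s = arccos(−tan -30.3° · tan 14.3°) = 81.43°, so 2H_s/15 = 10.8573 h.
A − B = 12.1440 − 10.8573 = 1.2867 h.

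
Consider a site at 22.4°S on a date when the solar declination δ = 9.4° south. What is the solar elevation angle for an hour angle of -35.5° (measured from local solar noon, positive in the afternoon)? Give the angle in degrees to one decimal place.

53.6°

cos θ_z = sin(-22.4°) sin(-9.4°) + cos(-22.4°) cos(-9.4°) cos(-35.50°) = 0.0622 + 0.7426 = 0.8048.
θ_z = arccos(0.8048) = 36.41°, so the elevation is 90° − 36.41° = 53.59°.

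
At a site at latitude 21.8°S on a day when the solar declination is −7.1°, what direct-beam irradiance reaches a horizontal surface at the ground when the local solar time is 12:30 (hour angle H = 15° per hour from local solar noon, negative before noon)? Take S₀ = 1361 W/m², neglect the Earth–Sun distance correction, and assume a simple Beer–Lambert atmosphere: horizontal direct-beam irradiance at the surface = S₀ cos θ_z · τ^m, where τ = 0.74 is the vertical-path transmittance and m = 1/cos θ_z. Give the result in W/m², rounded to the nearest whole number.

954 W/m²

Hour angle H = 15° × (12.5 − 12) = 7.50°.
cos θ_z = sin(-21.8°) sin(-7.1°) + cos(-21.8°) cos(-7.1°) cos(7.50°) = 0.0459 + 0.9135 = 0.9594.
Air mass m = 1/cos θ_z = 1/0.9594 = 1.042; τ^m = 0.74^1.042 = 0.7307.
Surface direct beam = 1361 × 0.9594 × 0.7307 = 954.11 W/m².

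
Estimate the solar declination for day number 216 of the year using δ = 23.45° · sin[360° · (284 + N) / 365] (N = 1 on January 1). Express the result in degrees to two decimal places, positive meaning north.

360 × (284 + 216) / 365 = 493.151°; sin(493.151°) = 0.7296.
δ = 23.45 × 0.7296 = 17.109° ≈ +17.11°.

+17.11°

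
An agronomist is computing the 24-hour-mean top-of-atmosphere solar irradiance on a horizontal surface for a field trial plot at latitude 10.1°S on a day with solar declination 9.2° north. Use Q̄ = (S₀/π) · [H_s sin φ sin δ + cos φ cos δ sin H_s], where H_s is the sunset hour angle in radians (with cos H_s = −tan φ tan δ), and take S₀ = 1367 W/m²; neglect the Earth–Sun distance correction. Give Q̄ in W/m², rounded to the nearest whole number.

404 W/m²

cos H_s = −tan(-10.1°) · tan(9.2°) = 0.0289, so H_s = arccos(0.0289) = 88.34°. In radians, H_s = 1.5418.
H_s sin φ sin δ = 1.5418 × -0.1754 × 0.1599 = -0.0432.
cos φ cos δ sin H_s = 0.9845 × 0.9871 × 0.9996 = 0.9714.
Q̄ = (1367/π) × (-0.0432 + 0.9714) = 435.13 × 0.9282 = 403.89 W/m².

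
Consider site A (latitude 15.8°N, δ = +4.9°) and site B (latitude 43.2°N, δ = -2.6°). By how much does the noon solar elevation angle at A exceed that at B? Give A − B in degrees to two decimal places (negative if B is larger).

+34.90°

A: 90° − |15.8 − (4.9)| = 79.10°.
B: 90° − |43.2 − (-2.6)| = 44.20°.
A − B = 79.10 − 44.20 = 34.90°.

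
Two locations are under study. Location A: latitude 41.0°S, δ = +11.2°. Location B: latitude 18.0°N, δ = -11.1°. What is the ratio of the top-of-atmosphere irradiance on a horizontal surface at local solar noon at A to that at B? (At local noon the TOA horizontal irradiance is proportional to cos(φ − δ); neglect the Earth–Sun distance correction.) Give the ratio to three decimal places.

A: cos θ_z = cos(-41.0° − (11.2°)) = 0.6129.
B: cos θ_z = cos(18.0° − (-11.1°)) = 0.8738.
Ratio A/B = 0.6129 / 0.8738 = 0.7014.

0.701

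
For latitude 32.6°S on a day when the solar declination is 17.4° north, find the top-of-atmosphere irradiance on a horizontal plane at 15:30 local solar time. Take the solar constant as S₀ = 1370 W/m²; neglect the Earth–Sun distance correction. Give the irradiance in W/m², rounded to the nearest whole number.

Hour angle H = 15° × (15.5 − 12) = 52.50°.
With φ = -32.6°, δ = 17.4°, H = 52.50°: sin φ sin δ = -0.1611, cos φ cos δ cos H = 0.4894, so cos θ_z = 0.3283.
Top-of-atmosphere irradiance = S₀ cos θ_z = 1370 × 0.3283 = 449.77 W/m².

450 W/m²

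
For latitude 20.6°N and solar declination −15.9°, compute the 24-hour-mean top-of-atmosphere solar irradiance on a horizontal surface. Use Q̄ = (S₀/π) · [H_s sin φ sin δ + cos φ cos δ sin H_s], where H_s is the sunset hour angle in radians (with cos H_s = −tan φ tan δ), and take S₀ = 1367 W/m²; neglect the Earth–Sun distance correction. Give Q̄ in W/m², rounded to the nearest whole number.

328 W/m²

cos H_s = −tan(20.6°) · tan(-15.9°) = 0.1071, so H_s = arccos(0.1071) = 83.85°. In radians, H_s = 1.4635.
H_s sin φ sin δ = 1.4635 × 0.3518 × -0.2740 = -0.1411.
cos φ cos δ sin H_s = 0.9361 × 0.9617 × 0.9942 = 0.8950.
Q̄ = (1367/π) × (-0.1411 + 0.8950) = 435.13 × 0.7539 = 328.04 W/m².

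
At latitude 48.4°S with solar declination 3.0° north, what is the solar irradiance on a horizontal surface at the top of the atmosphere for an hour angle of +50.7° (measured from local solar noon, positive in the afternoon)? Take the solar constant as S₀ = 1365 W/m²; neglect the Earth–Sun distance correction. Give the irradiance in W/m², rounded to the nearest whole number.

520 W/m²

With φ = -48.4°, δ = 3.0°, H = 50.70°: sin φ sin δ = -0.0391, cos φ cos δ cos H = 0.4199, so cos θ_z = 0.3808.
Top-of-atmosphere irradiance = S₀ cos θ_z = 1365 × 0.3808 = 519.79 W/m².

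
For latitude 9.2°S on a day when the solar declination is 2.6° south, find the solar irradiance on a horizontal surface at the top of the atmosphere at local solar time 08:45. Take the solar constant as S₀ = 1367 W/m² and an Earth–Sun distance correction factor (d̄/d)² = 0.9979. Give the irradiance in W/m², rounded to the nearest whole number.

897 W/m²

Hour angle H = 15° × (8.75 − 12) = -48.75°.
With φ = -9.2°, δ = -2.6°, H = -48.75°: sin φ sin δ = 0.0073, cos φ cos δ cos H = 0.6502, so cos θ_z = 0.6575.
Top-of-atmosphere irradiance = S₀ (d̄/d)² cos θ_z = 1367 × 0.9979 × 0.6575 = 896.92 W/m².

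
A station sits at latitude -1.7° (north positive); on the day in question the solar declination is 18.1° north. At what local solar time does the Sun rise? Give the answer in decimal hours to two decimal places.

6.04 h

cos H_s = −tan(-1.7°) · tan(18.1°) = 0.0097, so H_s = arccos(0.0097) = 89.44°.
Sunrise is at 12 − H_s/15 = 12 − 5.963 = 6.037 h local solar time.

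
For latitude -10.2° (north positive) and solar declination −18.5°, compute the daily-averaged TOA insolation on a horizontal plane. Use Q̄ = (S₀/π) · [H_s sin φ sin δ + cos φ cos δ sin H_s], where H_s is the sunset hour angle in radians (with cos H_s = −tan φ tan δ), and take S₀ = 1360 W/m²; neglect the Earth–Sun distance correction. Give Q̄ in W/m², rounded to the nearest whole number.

−tan φ tan δ = −(-0.1799)(-0.3346) = -0.0602; H_s = arccos(-0.0602) = 93.45°. In radians, H_s = 1.6310.
H_s sin φ sin δ = 1.6310 × -0.1771 × -0.3173 = 0.0917.
cos φ cos δ sin H_s = 0.9842 × 0.9483 × 0.9982 = 0.9316.
Q̄ = (1360/π) × (0.0917 + 0.9316) = 432.90 × 1.0233 = 442.99 W/m².

443 W/m²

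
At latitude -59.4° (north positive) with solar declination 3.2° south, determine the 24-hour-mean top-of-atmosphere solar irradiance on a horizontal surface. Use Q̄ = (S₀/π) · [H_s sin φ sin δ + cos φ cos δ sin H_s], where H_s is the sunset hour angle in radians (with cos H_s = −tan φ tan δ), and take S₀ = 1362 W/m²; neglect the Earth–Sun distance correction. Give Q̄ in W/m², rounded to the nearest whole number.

The sunset hour angle satisfies cos H_s = −tan φ tan δ = -0.0945, giving H_s = 95.42°. In radians, H_s = 1.6654.
H_s sin φ sin δ = 1.6654 × -0.8607 × -0.0558 = 0.0800.
cos φ cos δ sin H_s = 0.5090 × 0.9984 × 0.9955 = 0.5059.
Q̄ = (1362/π) × (0.0800 + 0.5059) = 433.54 × 0.5859 = 254.01 W/m².

254 W/m²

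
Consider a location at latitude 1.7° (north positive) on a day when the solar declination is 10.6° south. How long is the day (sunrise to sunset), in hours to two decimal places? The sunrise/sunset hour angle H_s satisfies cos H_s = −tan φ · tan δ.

11.96 hours

−tan φ tan δ = −(0.0297)(-0.1871) = 0.0056; H_s = arccos(0.0056) = 89.68°.
Day length = 2 H_s / 15° h⁻¹ = 179.36° / 15 = 11.957 h.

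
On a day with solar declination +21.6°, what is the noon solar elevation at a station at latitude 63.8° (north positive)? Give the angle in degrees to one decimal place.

47.8°

At local solar noon the hour angle is zero, so the elevation is 90° − |φ − δ| = 90° − |63.8° − (21.6°)| = 90° − 42.2° = 47.8°.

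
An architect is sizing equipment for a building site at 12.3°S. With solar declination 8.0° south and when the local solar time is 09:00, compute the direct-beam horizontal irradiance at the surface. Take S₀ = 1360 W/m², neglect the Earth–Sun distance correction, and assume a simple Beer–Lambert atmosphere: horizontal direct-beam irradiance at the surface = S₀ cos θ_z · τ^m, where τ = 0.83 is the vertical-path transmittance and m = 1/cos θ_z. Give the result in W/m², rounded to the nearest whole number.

Hour angle H = 15° × (9 − 12) = -45.00°.
With φ = -12.3°, δ = -8.0°, H = -45.00°: sin φ sin δ = 0.0296, cos φ cos δ cos H = 0.6842, so cos θ_z = 0.7138.
Air mass m = 1/cos θ_z = 1/0.7138 = 1.401; τ^m = 0.83^1.401 = 0.7702.
Surface direct beam = 1360 × 0.7138 × 0.7702 = 747.69 W/m².

748 W/m²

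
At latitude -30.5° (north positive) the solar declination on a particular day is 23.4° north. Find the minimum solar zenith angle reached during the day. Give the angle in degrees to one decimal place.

At local solar noon the hour angle is zero, so the zenith angle is |φ − δ| = |-30.5° − (23.4°)| = 53.9°.

53.9°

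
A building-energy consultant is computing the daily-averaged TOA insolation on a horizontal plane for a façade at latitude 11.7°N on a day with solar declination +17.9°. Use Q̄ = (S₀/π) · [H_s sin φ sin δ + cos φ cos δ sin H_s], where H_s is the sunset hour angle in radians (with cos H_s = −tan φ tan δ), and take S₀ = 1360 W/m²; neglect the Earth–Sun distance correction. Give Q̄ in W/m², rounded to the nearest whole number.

447 W/m²

−tan φ tan δ = −(0.2071)(0.3230) = -0.0669; H_s = arccos(-0.0669) = 93.84°. In radians, H_s = 1.6378.
H_s sin φ sin δ = 1.6378 × 0.2028 × 0.3074 = 0.1021.
cos φ cos δ sin H_s = 0.9792 × 0.9516 × 0.9978 = 0.9298.
Q̄ = (1360/π) × (0.1021 + 0.9298) = 432.90 × 1.0319 = 446.71 W/m².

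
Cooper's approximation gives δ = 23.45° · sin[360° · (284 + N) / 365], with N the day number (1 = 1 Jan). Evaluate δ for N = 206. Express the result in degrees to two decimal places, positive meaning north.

+19.60°

360 × (284 + 206) / 365 = 483.288°; sin(483.288°) = 0.8359.
δ = 23.45 × 0.8359 = 19.602° ≈ +19.60°.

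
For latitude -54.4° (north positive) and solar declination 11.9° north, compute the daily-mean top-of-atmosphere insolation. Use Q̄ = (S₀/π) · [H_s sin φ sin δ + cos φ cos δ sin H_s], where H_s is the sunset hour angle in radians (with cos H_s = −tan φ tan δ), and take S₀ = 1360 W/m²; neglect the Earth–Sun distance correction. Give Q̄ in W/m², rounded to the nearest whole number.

143 W/m²

cos H_s = −tan(-54.4°) · tan(11.9°) = 0.2943, so H_s = arccos(0.2943) = 72.88°. In radians, H_s = 1.2720.
H_s sin φ sin δ = 1.2720 × -0.8131 × 0.2062 = -0.2133.
cos φ cos δ sin H_s = 0.5821 × 0.9785 × 0.9557 = 0.5444.
Q̄ = (1360/π) × (-0.2133 + 0.5444) = 432.90 × 0.3311 = 143.33 W/m².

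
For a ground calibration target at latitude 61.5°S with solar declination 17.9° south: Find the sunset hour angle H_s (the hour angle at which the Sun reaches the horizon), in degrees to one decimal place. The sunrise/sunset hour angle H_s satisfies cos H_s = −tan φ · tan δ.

−tan φ tan δ = −(-1.8418)(-0.3230) = -0.5949; H_s = arccos(-0.5949) = 126.51°.

126.5°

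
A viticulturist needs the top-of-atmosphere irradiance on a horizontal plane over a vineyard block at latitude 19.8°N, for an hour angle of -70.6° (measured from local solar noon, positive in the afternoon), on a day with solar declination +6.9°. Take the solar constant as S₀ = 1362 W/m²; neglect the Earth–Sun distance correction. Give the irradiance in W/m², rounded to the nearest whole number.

478 W/m²

cos θ_z = sin(19.8°) sin(6.9°) + cos(19.8°) cos(6.9°) cos(-70.60°) = 0.0407 + 0.3103 = 0.3510.
Top-of-atmosphere irradiance = S₀ cos θ_z = 1362 × 0.3510 = 478.06 W/m².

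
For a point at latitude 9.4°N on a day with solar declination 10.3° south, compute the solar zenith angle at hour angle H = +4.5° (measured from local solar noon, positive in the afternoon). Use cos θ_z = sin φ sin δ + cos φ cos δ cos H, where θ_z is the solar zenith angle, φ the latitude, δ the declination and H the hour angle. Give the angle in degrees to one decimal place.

20.2°

cos θ_z = sin φ sin δ + cos φ cos δ cos H = (0.1633)(-0.1788) + (0.9866)(0.9839)(0.9969) = 0.9385.
θ_z = arccos(0.9385) = 20.20°.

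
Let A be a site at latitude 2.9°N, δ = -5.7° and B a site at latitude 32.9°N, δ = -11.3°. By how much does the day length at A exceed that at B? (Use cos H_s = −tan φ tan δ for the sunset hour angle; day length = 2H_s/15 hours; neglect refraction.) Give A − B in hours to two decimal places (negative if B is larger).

+0.95 h

A: H_s = arccos(−tan 2.9° · tan -5.7°) = 89.71°, so 2H_s/15 = 11.9613 h.
B: H_s = arccos(−tan 32.9° · tan -11.3°) = 82.57°, so 2H_s/15 = 11.0093 h.
A − B = 11.9613 − 11.0093 = 0.9520 h.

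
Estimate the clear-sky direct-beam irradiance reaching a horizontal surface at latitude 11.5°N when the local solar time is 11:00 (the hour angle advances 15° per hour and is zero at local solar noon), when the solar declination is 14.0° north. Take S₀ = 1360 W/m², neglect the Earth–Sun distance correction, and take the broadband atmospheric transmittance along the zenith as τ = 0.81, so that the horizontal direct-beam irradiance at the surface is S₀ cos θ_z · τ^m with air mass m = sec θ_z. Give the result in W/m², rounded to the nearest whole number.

Hour angle H = 15° × (11 − 12) = -15.00°.
cos θ_z = sin φ sin δ + cos φ cos δ cos H = (0.1994)(0.2419) + (0.9799)(0.9703)(0.9659) = 0.9666.
Air mass m = 1/cos θ_z = 1/0.9666 = 1.035; τ^m = 0.81^1.035 = 0.8040.
Surface direct beam = 1360 × 0.9666 × 0.8040 = 1056.92 W/m².

1057 W/m²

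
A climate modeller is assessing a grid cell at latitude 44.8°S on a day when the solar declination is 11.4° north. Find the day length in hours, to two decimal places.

10.46 hours

cos H_s = −tan(-44.8°) · tan(11.4°) = 0.2002, so H_s = arccos(0.2002) = 78.45°.
Day length = 2 H_s / 15° h⁻¹ = 156.90° / 15 = 10.460 h.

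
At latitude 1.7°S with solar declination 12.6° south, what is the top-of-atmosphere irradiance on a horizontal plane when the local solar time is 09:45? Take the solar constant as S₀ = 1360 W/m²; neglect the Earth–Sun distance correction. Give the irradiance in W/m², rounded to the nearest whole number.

Hour angle H = 15° × (9.75 − 12) = -33.75°.
cos θ_z = sin φ sin δ + cos φ cos δ cos H = (-0.0297)(-0.2181) + (0.9996)(0.9759)(0.8315) = 0.8176.
Top-of-atmosphere irradiance = S₀ cos θ_z = 1360 × 0.8176 = 1111.94 W/m².

1112 W/m²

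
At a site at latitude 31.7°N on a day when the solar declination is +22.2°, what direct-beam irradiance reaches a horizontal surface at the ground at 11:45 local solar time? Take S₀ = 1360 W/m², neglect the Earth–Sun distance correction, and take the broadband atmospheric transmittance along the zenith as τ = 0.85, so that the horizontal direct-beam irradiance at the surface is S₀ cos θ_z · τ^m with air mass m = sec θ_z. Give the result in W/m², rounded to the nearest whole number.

1135 W/m²

Hour angle H = 15° × (11.75 − 12) = -3.75°.
cos θ_z = sin(31.7°) sin(22.2°) + cos(31.7°) cos(22.2°) cos(-3.75°) = 0.1985 + 0.7861 = 0.9846.
Air mass m = 1/cos θ_z = 1/0.9846 = 1.016; τ^m = 0.85^1.016 = 0.8478.
Surface direct beam = 1360 × 0.9846 × 0.8478 = 1135.25 W/m².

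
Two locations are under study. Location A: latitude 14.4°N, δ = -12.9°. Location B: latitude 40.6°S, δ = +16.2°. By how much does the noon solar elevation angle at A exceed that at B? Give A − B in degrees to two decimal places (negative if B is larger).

A: 90° − |14.4 − (-12.9)| = 62.70°.
B: 90° − |-40.6 − (16.2)| = 33.20°.
A − B = 62.70 − 33.20 = 29.50°.

+29.50°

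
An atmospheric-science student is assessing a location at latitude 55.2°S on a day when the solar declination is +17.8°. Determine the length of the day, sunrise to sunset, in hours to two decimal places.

8.33 hours

The sunset hour angle satisfies cos H_s = −tan φ tan δ = 0.4620, giving H_s = 62.48°.
Day length = 2 H_s / 15° h⁻¹ = 124.96° / 15 = 8.331 h.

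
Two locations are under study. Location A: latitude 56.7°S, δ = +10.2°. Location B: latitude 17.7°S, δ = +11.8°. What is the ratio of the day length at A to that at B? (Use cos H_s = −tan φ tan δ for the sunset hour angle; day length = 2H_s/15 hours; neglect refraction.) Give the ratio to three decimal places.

0.860

A: H_s = arccos(−tan -56.7° · tan 10.2°) = 74.10°, so 2H_s/15 = 9.8800 h.
B: H_s = arccos(−tan -17.7° · tan 11.8°) = 86.18°, so 2H_s/15 = 11.4907 h.
Ratio A/B = 9.8800 / 11.4907 = 0.8598.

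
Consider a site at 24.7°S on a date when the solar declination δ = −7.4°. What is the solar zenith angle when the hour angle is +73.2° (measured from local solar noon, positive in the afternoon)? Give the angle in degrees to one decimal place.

71.7°

With φ = -24.7°, δ = -7.4°, H = 73.20°: sin φ sin δ = 0.0538, cos φ cos δ cos H = 0.2604, so cos θ_z = 0.3142.
θ_z = arccos(0.3142) = 71.69°.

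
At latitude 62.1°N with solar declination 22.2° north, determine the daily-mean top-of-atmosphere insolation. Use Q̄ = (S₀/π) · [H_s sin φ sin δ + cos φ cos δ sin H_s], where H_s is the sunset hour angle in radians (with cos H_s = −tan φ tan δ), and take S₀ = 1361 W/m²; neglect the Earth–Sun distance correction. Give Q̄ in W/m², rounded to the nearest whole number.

474 W/m²

cos H_s = −tan(62.1°) · tan(22.2°) = -0.7708, so H_s = arccos(-0.7708) = 140.43°. In radians, H_s = 2.4510.
H_s sin φ sin δ = 2.4510 × 0.8838 × 0.3778 = 0.8184.
cos φ cos δ sin H_s = 0.4679 × 0.9259 × 0.6370 = 0.2760.
Q̄ = (1361/π) × (0.8184 + 0.2760) = 433.22 × 1.0944 = 474.12 W/m².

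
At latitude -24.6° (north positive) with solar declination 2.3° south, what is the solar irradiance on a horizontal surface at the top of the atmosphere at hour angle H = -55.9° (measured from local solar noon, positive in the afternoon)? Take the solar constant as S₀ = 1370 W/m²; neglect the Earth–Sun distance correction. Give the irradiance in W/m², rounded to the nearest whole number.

With φ = -24.6°, δ = -2.3°, H = -55.90°: sin φ sin δ = 0.0167, cos φ cos δ cos H = 0.5093, so cos θ_z = 0.5260.
Top-of-atmosphere irradiance = S₀ cos θ_z = 1370 × 0.5260 = 720.62 W/m².

721 W/m²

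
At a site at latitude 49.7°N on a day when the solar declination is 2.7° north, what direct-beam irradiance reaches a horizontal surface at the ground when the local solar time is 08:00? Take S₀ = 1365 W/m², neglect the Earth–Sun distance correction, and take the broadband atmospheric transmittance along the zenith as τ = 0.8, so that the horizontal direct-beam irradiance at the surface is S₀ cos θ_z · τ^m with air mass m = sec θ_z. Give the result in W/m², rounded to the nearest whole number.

Hour angle H = 15° × (8 − 12) = -60.00°.
cos θ_z = sin φ sin δ + cos φ cos δ cos H = (0.7627)(0.0471) + (0.6468)(0.9989)(0.5000) = 0.3590.
Air mass m = 1/cos θ_z = 1/0.3590 = 2.786; τ^m = 0.8^2.786 = 0.5370.
Surface direct beam = 1365 × 0.3590 × 0.5370 = 263.15 W/m².

263 W/m²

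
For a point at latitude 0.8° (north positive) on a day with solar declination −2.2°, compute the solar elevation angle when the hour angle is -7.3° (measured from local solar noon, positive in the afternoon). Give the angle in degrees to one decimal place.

cos θ_z = sin(0.8°) sin(-2.2°) + cos(0.8°) cos(-2.2°) cos(-7.30°) = -0.0005 + 0.9911 = 0.9906.
θ_z = arccos(0.9906) = 7.86°, so the elevation is 90° − 7.86° = 82.14°.

82.1°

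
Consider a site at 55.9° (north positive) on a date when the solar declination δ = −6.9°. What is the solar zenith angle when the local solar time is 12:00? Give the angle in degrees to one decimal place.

Hour angle H = 15° × (12 − 12) = 0.00°.
cos θ_z = sin(55.9°) sin(-6.9°) + cos(55.9°) cos(-6.9°) cos(0.00°) = -0.0995 + 0.5566 = 0.4571.
θ_z = arccos(0.4571) = 62.80°.

62.8°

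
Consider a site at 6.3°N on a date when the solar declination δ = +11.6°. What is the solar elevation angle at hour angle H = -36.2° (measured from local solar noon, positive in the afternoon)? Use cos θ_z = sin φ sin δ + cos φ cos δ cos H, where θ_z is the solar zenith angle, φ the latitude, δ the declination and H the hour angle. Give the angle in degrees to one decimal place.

53.9°

cos θ_z = sin(6.3°) sin(11.6°) + cos(6.3°) cos(11.6°) cos(-36.20°) = 0.0221 + 0.7857 = 0.8078.
θ_z = arccos(0.8078) = 36.12°, so the elevation is 90° − 36.12° = 53.88°.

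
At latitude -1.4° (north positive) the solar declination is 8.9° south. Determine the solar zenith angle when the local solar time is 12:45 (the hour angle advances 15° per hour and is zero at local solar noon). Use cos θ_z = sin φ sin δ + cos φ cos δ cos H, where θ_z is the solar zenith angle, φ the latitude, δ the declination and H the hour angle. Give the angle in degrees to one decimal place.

13.5°

Hour angle H = 15° × (12.75 − 12) = 11.25°.
cos θ_z = sin(-1.4°) sin(-8.9°) + cos(-1.4°) cos(-8.9°) cos(11.25°) = 0.0038 + 0.9687 = 0.9725.
θ_z = arccos(0.9725) = 13.47°.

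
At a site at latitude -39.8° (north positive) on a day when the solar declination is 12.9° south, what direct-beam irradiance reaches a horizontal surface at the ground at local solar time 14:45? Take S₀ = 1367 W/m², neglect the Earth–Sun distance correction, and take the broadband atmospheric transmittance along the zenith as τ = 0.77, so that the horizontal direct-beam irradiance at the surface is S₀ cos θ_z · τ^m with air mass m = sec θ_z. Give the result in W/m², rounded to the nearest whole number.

Hour angle H = 15° × (14.75 − 12) = 41.25°.
With φ = -39.8°, δ = -12.9°, H = 41.25°: sin φ sin δ = 0.1429, cos φ cos δ cos H = 0.5630, so cos θ_z = 0.7059.
Air mass m = 1/cos θ_z = 1/0.7059 = 1.417; τ^m = 0.77^1.417 = 0.6905.
Surface direct beam = 1367 × 0.7059 × 0.6905 = 666.31 W/m².

666 W/m²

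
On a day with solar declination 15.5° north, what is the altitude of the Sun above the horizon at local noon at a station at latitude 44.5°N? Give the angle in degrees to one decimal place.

61.0°

At local solar noon the hour angle is zero, so the elevation is 90° − |φ − δ| = 90° − |44.5° − (15.5°)| = 90° − 29.0° = 61.0°.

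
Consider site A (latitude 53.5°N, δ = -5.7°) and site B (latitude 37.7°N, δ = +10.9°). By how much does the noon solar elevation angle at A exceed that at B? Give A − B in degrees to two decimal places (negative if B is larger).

-32.40°

A: 90° − |53.5 − (-5.7)| = 30.80°.
B: 90° − |37.7 − (10.9)| = 63.20°.
A − B = 30.80 − 63.20 = -32.40°.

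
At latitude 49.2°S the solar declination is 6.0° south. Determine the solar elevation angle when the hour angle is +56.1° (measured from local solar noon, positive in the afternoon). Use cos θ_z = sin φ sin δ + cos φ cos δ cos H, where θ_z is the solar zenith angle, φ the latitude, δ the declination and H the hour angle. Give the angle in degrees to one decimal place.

26.2°

With φ = -49.2°, δ = -6.0°, H = 56.10°: sin φ sin δ = 0.0791, cos φ cos δ cos H = 0.3624, so cos θ_z = 0.4415.
θ_z = arccos(0.4415) = 63.80°, so the elevation is 90° − 63.80° = 26.20°.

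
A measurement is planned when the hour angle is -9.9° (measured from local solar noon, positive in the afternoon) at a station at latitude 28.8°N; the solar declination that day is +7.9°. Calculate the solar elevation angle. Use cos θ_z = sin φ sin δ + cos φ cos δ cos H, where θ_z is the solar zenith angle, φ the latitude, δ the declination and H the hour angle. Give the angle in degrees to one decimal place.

67.1°

cos θ_z = sin φ sin δ + cos φ cos δ cos H = (0.4818)(0.1374) + (0.8763)(0.9905)(0.9851) = 0.9212.
θ_z = arccos(0.9212) = 22.90°, so the elevation is 90° − 22.90° = 67.10°.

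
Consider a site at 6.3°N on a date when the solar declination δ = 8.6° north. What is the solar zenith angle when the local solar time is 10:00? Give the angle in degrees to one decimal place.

Hour angle H = 15° × (10 − 12) = -30.00°.
With φ = 6.3°, δ = 8.6°, H = -30.00°: sin φ sin δ = 0.0164, cos φ cos δ cos H = 0.8511, so cos θ_z = 0.8675.
θ_z = arccos(0.8675) = 29.83°.

29.8°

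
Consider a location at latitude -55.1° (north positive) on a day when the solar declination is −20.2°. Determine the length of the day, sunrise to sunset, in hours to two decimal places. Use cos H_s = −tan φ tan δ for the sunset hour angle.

16.24 hours

−tan φ tan δ = −(-1.4335)(-0.3679) = -0.5274; H_s = arccos(-0.5274) = 121.83°.
Day length = 2 H_s / 15° h⁻¹ = 243.66° / 15 = 16.244 h.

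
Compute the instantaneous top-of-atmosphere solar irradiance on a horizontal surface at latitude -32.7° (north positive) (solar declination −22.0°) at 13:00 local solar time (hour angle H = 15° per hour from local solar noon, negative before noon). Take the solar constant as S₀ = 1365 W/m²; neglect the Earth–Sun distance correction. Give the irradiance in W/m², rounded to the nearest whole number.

Hour angle H = 15° × (13 − 12) = 15.00°.
cos θ_z = sin φ sin δ + cos φ cos δ cos H = (-0.5402)(-0.3746) + (0.8415)(0.9272)(0.9659) = 0.9560.
Top-of-atmosphere irradiance = S₀ cos θ_z = 1365 × 0.9560 = 1304.94 W/m².

1305 W/m²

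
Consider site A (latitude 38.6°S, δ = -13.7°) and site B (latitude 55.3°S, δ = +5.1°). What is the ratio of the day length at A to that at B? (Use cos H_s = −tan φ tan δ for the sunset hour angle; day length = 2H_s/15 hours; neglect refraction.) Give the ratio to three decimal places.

A: H_s = arccos(−tan -38.6° · tan -13.7°) = 101.22°, so 2H_s/15 = 13.4960 h.
B: H_s = arccos(−tan -55.3° · tan 5.1°) = 82.59°, so 2H_s/15 = 11.0120 h.
Ratio A/B = 13.4960 / 11.0120 = 1.2256.

1.226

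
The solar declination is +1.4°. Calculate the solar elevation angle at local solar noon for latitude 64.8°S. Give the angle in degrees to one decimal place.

At local solar noon the hour angle is zero, so the elevation is 90° − |φ − δ| = 90° − |-64.8° − (1.4°)| = 90° − 66.2° = 23.8°.

23.8°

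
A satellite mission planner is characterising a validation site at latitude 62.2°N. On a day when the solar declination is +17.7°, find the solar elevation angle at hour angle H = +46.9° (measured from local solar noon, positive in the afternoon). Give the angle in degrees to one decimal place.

34.9°

With φ = 62.2°, δ = 17.7°, H = 46.90°: sin φ sin δ = 0.2689, cos φ cos δ cos H = 0.3036, so cos θ_z = 0.5725.
θ_z = arccos(0.5725) = 55.08°, so the elevation is 90° − 55.08° = 34.92°.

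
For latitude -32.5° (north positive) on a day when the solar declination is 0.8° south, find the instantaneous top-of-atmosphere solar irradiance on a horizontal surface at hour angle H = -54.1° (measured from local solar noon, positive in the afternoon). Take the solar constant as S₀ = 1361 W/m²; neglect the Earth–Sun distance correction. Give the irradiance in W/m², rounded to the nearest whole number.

683 W/m²

With φ = -32.5°, δ = -0.8°, H = -54.10°: sin φ sin δ = 0.0075, cos φ cos δ cos H = 0.4945, so cos θ_z = 0.5020.
Top-of-atmosphere irradiance = S₀ cos θ_z = 1361 × 0.5020 = 683.22 W/m².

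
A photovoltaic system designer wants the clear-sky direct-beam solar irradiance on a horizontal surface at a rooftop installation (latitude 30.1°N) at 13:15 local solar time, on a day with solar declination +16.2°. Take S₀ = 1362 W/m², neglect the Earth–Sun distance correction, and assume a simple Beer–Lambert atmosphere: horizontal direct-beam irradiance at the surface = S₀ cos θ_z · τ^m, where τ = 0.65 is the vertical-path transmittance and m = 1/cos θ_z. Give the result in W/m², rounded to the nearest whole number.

793 W/m²

Hour angle H = 15° × (13.25 − 12) = 18.75°.
cos θ_z = sin φ sin δ + cos φ cos δ cos H = (0.5015)(0.2790) + (0.8652)(0.9603)(0.9469) = 0.9267.
Air mass m = 1/cos θ_z = 1/0.9267 = 1.079; τ^m = 0.65^1.079 = 0.6283.
Surface direct beam = 1362 × 0.9267 × 0.6283 = 793.02 W/m².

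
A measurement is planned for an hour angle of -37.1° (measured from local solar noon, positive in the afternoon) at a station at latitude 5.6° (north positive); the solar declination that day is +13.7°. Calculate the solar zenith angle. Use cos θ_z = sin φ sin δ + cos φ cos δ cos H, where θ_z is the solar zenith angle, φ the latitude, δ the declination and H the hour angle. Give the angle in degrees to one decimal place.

cos θ_z = sin(5.6°) sin(13.7°) + cos(5.6°) cos(13.7°) cos(-37.10°) = 0.0231 + 0.7712 = 0.7943.
θ_z = arccos(0.7943) = 37.41°.

37.4°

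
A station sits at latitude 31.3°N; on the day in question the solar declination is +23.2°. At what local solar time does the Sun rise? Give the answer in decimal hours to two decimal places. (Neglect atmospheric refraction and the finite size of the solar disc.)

4.99 h

The sunset hour angle satisfies cos H_s = −tan φ tan δ = -0.2606, giving H_s = 105.11°.
Sunrise is at 12 − H_s/15 = 12 − 7.007 = 4.993 h local solar time.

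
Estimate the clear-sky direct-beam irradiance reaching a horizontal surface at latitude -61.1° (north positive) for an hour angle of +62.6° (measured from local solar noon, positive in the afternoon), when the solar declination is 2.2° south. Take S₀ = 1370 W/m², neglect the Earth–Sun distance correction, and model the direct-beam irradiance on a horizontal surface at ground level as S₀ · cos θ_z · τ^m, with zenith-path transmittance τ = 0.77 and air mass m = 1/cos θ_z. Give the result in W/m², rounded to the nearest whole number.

cos θ_z = sin(-61.1°) sin(-2.2°) + cos(-61.1°) cos(-2.2°) cos(62.60°) = 0.0336 + 0.2222 = 0.2558.
Air mass m = 1/cos θ_z = 1/0.2558 = 3.909; τ^m = 0.77^3.909 = 0.3600.
Surface direct beam = 1370 × 0.2558 × 0.3600 = 126.16 W/m².

126 W/m²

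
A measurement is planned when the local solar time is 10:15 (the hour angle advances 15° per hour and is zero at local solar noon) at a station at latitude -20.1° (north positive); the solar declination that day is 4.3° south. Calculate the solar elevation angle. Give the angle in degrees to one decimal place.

60.0°

Hour angle H = 15° × (10.25 − 12) = -26.25°.
cos θ_z = sin(-20.1°) sin(-4.3°) + cos(-20.1°) cos(-4.3°) cos(-26.25°) = 0.0258 + 0.8399 = 0.8657.
θ_z = arccos(0.8657) = 30.04°, so the elevation is 90° − 30.04° = 59.96°.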